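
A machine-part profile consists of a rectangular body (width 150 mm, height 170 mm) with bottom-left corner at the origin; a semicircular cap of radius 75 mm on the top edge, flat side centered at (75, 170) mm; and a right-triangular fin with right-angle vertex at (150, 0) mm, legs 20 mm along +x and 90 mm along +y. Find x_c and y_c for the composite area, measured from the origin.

Part | A | x̄ᵢ | ȳᵢ | A·x̄ᵢ | A·ȳᵢ
rectangular body | 25500.00 | 75.00 | 85.00 | 1912500.00 | 2167500.00
semicircular top | 8835.73 | 75.00 | 201.83 | 662679.70 | 1783323.99
triangular fin | 900.00 | 156.67 | 30.00 | 141000.00 | 27000.00
Σ | 35235.73 |  |  | 2716179.70 | 3977823.99
x_c = 2716179.70 / 35235.73 = 77.09 mm
y_c = 3977823.99 / 35235.73 = 112.89 mm

x_c = 77.09 mm, y_c = 112.89 mm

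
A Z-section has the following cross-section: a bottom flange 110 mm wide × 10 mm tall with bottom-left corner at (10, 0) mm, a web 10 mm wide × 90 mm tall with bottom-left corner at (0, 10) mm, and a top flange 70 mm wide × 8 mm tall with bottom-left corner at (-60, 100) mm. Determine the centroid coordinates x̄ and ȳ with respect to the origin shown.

bottom flange: A = 110 × 10 = 1100.00, centroid at (65.00, 5.00).
web: A = 10 × 90 = 900.00, centroid at (5.00, 55.00).
top flange: A = 70 × 8 = 560.00, centroid at (-25.00, 104.00).
ΣA = 2560.00 mm², ΣAx̄ = 62000.00 mm³, ΣAȳ = 113240.00 mm³.
x̄ = 62000.00/2560.00 = 24.22 mm; ȳ = 113240.00/2560.00 = 44.23 mm.

x̄ = 24.22 mm, ȳ = 44.23 mm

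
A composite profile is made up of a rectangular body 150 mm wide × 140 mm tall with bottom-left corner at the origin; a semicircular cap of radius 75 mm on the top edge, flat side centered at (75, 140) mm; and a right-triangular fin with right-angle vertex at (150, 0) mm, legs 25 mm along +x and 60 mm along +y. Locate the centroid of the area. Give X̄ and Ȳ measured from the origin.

rectangular body: A = 150 × 140 = 21000.00, centroid at (75.00, 70.00).
semicircular top: A = ½π·75² = 8835.73, centroid at (75.00, 171.83).
triangular fin: A = ½·25·60 = 750.00, centroid at (158.33, 20.00).
ΣA = 30585.73 mm², ΣAX̄ = 2356429.70 mm³, ΣAȲ = 3003252.11 mm³.
X̄ = 2356429.70/30585.73 = 77.04 mm; Ȳ = 3003252.11/30585.73 = 98.19 mm.

X̄ = 77.04 mm, Ȳ = 98.19 mm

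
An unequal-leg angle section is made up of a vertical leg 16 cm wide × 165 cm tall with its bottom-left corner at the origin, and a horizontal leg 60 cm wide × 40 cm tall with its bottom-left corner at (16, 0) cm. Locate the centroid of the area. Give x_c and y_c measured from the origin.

Part | A | x̄ᵢ | ȳᵢ | A·x̄ᵢ | A·ȳᵢ
vertical leg | 2640.00 | 8.00 | 82.50 | 21120.00 | 217800.00
horizontal leg | 2400.00 | 46.00 | 20.00 | 110400.00 | 48000.00
Σ | 5040.00 |  |  | 131520.00 | 265800.00
x_c = 131520.00 / 5040.00 = 26.10 cm
y_c = 265800.00 / 5040.00 = 52.74 cm

x_c = 26.10 cm, y_c = 52.74 cm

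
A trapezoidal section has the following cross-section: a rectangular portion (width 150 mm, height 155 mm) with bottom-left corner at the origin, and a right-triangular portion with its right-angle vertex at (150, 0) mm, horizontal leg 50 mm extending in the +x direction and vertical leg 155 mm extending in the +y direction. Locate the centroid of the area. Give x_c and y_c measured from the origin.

rectangular portion: A = 150 × 155 = 23250.00, centroid at (75.00, 77.50).
triangular portion: A = ½·50·155 = 3875.00, centroid at (166.67, 51.67).
ΣA = 27125.00 mm²
ΣAx_c = (23250.00)(75.00) + (3875.00)(166.67) = 2389583.33 mm³
ΣAy_c = (23250.00)(77.50) + (3875.00)(51.67) = 2002083.33 mm³
x_c = 2389583.33 / 27125.00 = 88.10 mm
y_c = 2002083.33 / 27125.00 = 73.81 mm

x_c = 88.10 mm, y_c = 73.81 mm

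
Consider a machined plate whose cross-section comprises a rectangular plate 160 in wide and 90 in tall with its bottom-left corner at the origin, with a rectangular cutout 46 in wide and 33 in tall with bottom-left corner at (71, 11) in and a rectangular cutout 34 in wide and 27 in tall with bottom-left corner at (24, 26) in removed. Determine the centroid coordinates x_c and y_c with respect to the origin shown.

plate: A = 160 × 90 = 14400.00, centroid at (80.00, 45.00).
hole 1: A = −(46 × 33) = -1518.00, centroid at (94.00, 27.50).
hole 2: A = −(34 × 27) = -918.00, centroid at (41.00, 39.50).
ΣA = 11964.00 in²
ΣAx_c = (14400.00)(80.00) + (-1518.00)(94.00) + (-918.00)(41.00) = 971670.00 in³
ΣAy_c = (14400.00)(45.00) + (-1518.00)(27.50) + (-918.00)(39.50) = 569994.00 in³
x_c = 971670.00 / 11964.00 = 81.22 in
y_c = 569994.00 / 11964.00 = 47.64 in

x_c = 81.22 in, y_c = 47.64 in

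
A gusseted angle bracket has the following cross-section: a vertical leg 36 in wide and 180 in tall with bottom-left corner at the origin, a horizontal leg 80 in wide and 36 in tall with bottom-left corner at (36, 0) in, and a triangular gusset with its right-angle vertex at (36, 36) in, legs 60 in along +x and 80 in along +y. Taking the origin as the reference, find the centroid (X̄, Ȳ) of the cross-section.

vertical leg: A = 36 × 180 = 6480.00, centroid at (18.00, 90.00).
horizontal leg: A = 80 × 36 = 2880.00, centroid at (76.00, 18.00).
gusset: A = ½·60·80 = 2400.00, centroid at (56.00, 62.67).
ΣA = 11760.00 in², ΣAX̄ = 469920.00 in³, ΣAȲ = 785440.00 in³.
X̄ = 469920.00/11760.00 = 39.96 in; Ȳ = 785440.00/11760.00 = 66.79 in.

X̄ = 39.96 in, Ȳ = 66.79 in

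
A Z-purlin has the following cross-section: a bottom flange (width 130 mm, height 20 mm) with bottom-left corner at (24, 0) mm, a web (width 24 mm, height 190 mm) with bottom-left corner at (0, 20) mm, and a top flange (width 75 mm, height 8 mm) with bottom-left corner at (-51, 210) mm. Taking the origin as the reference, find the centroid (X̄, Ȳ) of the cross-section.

X̄ = 35.83 mm, Ȳ = 87.47 mm

bottom flange: A = 130 × 20 = 2600.00, centroid at (89.00, 10.00).
web: A = 24 × 190 = 4560.00, centroid at (12.00, 115.00).
top flange: A = 75 × 8 = 600.00, centroid at (-13.50, 214.00).
ΣA = 7760.00 mm², ΣAX̄ = 278020.00 mm³, ΣAȲ = 678800.00 mm³.
X̄ = 278020.00/7760.00 = 35.83 mm; Ȳ = 678800.00/7760.00 = 87.47 mm.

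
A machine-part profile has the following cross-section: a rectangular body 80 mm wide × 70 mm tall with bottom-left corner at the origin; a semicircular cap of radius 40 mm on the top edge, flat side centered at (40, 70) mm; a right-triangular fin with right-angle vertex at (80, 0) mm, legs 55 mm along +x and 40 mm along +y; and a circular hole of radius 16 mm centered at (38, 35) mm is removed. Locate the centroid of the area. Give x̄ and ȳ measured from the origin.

rectangular body: A = 80 × 70 = 5600.00, centroid at (40.00, 35.00).
semicircular top: A = ½π·40² = 2513.27, centroid at (40.00, 86.98).
triangular fin: A = ½·55·40 = 1100.00, centroid at (98.33, 13.33).
hole: A = −π·16² = -804.25, centroid at (38.00, 35.00).
ΣA = 8409.03 mm²
ΣAx̄ = (5600.00)(40.00) + (2513.27)(40.00) + (1100.00)(98.33) + (-804.25)(38.00) = 402136.22 mm³
ΣAȳ = (5600.00)(35.00) + (2513.27)(86.98) + (1100.00)(13.33) + (-804.25)(35.00) = 401113.85 mm³
x̄ = 402136.22 / 8409.03 = 47.82 mm
ȳ = 401113.85 / 8409.03 = 47.70 mm

x̄ = 47.82 mm, ȳ = 47.70 mm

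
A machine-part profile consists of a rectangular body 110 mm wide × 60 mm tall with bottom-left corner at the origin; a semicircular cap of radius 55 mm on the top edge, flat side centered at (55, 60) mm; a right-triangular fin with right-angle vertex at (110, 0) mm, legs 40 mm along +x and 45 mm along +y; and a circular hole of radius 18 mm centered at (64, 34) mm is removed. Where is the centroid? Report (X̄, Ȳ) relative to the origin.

X̄ = 59.66 mm, Ȳ = 51.00 mm

Part | A | x̄ᵢ | ȳᵢ | A·x̄ᵢ | A·ȳᵢ
rectangular body | 6600.00 | 55.00 | 30.00 | 363000.00 | 198000.00
semicircular top | 4751.66 | 55.00 | 83.34 | 261341.24 | 396016.20
triangular fin | 900.00 | 123.33 | 15.00 | 111000.00 | 13500.00
hole | -1017.88 | 64.00 | 34.00 | -65144.07 | -34607.78
Σ | 11233.78 |  |  | 670197.17 | 572908.42
X̄ = 670197.17 / 11233.78 = 59.66 mm
Ȳ = 572908.42 / 11233.78 = 51.00 mm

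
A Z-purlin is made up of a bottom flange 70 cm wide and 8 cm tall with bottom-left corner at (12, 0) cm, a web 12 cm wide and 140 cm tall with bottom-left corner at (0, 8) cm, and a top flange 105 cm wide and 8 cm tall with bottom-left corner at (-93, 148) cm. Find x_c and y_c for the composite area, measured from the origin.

x_c = 0.77 cm, y_c = 84.73 cm

Part | A | x̄ᵢ | ȳᵢ | A·x̄ᵢ | A·ȳᵢ
bottom flange | 560.00 | 47.00 | 4.00 | 26320.00 | 2240.00
web | 1680.00 | 6.00 | 78.00 | 10080.00 | 131040.00
top flange | 840.00 | -40.50 | 152.00 | -34020.00 | 127680.00
Σ | 3080.00 |  |  | 2380.00 | 260960.00
x_c = 2380.00 / 3080.00 = 0.77 cm
y_c = 260960.00 / 3080.00 = 84.73 cm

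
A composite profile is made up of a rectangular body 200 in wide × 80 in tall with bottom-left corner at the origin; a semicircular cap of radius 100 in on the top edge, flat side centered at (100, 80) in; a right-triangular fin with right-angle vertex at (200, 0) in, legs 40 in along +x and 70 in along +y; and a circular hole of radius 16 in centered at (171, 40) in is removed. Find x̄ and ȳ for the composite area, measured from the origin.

x̄ = 103.14 in, ȳ = 79.37 in

rectangular body: A = 200 × 80 = 16000.00, centroid at (100.00, 40.00).
semicircular top: A = ½π·100² = 15707.96, centroid at (100.00, 122.44).
triangular fin: A = ½·40·70 = 1400.00, centroid at (213.33, 23.33).
hole: A = −π·16² = -804.25, centroid at (171.00, 40.00).
ΣA = 32303.72 in²
ΣAx̄ = (16000.00)(100.00) + (15707.96)(100.00) + (1400.00)(213.33) + (-804.25)(171.00) = 3331936.63 in³
ΣAȳ = (16000.00)(40.00) + (15707.96)(122.44) + (1400.00)(23.33) + (-804.25)(40.00) = 2563800.49 in³
x̄ = 3331936.63 / 32303.72 = 103.14 in
ȳ = 2563800.49 / 32303.72 = 79.37 in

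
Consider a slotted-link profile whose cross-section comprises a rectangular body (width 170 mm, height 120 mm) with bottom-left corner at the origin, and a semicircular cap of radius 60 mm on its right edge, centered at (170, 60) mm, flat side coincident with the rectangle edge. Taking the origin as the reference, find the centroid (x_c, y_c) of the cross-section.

x_c = 108.97 mm, y_c = 60.00 mm

rectangular body: A = 170 × 120 = 20400.00, centroid at (85.00, 60.00).
semicircular end: A = ½π·60² = 5654.87, centroid at (195.46, 60.00).
ΣA = 26054.87 mm², ΣAx_c = 2839327.35 mm³, ΣAy_c = 1563292.01 mm³.
x_c = 2839327.35/26054.87 = 108.97 mm; y_c = 1563292.01/26054.87 = 60.00 mm.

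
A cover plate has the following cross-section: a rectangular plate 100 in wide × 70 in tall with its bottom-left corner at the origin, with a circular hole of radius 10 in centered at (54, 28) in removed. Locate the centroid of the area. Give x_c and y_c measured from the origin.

x_c = 49.81 in, y_c = 35.33 in

Part | A | x̄ᵢ | ȳᵢ | A·x̄ᵢ | A·ȳᵢ
plate | 7000.00 | 50.00 | 35.00 | 350000.00 | 245000.00
hole | -314.16 | 54.00 | 28.00 | -16964.60 | -8796.46
Σ | 6685.84 |  |  | 333035.40 | 236203.54
x_c = 333035.40 / 6685.84 = 49.81 in
y_c = 236203.54 / 6685.84 = 35.33 in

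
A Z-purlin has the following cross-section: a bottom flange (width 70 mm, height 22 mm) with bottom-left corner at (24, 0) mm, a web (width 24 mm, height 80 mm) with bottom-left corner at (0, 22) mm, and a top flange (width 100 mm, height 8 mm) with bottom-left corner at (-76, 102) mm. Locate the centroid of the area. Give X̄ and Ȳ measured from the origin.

Part | A | x̄ᵢ | ȳᵢ | A·x̄ᵢ | A·ȳᵢ
bottom flange | 1540.00 | 59.00 | 11.00 | 90860.00 | 16940.00
web | 1920.00 | 12.00 | 62.00 | 23040.00 | 119040.00
top flange | 800.00 | -26.00 | 106.00 | -20800.00 | 84800.00
Σ | 4260.00 |  |  | 93100.00 | 220780.00
X̄ = 93100.00 / 4260.00 = 21.85 mm
Ȳ = 220780.00 / 4260.00 = 51.83 mm

X̄ = 21.85 mm, Ȳ = 51.83 mm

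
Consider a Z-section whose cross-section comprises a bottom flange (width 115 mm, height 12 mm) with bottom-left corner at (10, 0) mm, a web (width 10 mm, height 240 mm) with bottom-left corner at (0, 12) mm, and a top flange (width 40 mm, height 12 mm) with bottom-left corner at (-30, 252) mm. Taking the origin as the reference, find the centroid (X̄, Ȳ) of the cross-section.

bottom flange: A = 115 × 12 = 1380.00, centroid at (67.50, 6.00).
web: A = 10 × 240 = 2400.00, centroid at (5.00, 132.00).
top flange: A = 40 × 12 = 480.00, centroid at (-10.00, 258.00).
ΣA = 4260.00 mm², ΣAX̄ = 100350.00 mm³, ΣAȲ = 448920.00 mm³.
X̄ = 100350.00/4260.00 = 23.56 mm; Ȳ = 448920.00/4260.00 = 105.38 mm.

X̄ = 23.56 mm, Ȳ = 105.38 mm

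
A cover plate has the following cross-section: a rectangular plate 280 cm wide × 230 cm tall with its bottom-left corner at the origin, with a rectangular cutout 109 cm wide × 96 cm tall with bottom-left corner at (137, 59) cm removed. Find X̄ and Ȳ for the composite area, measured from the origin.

X̄ = 130.01 cm, Ȳ = 116.55 cm

plate: A = 280 × 230 = 64400.00, centroid at (140.00, 115.00).
hole: A = −(109 × 96) = -10464.00, centroid at (191.50, 107.00).
ΣA = 53936.00 cm², ΣAX̄ = 7012144.00 cm³, ΣAȲ = 6286352.00 cm³.
X̄ = 7012144.00/53936.00 = 130.01 cm; Ȳ = 6286352.00/53936.00 = 116.55 cm.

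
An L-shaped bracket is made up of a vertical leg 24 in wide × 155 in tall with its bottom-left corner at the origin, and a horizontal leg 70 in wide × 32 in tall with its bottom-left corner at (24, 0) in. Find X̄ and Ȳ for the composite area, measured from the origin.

Part | A | x̄ᵢ | ȳᵢ | A·x̄ᵢ | A·ȳᵢ
vertical leg | 3720.00 | 12.00 | 77.50 | 44640.00 | 288300.00
horizontal leg | 2240.00 | 59.00 | 16.00 | 132160.00 | 35840.00
Σ | 5960.00 |  |  | 176800.00 | 324140.00
X̄ = 176800.00 / 5960.00 = 29.66 in
Ȳ = 324140.00 / 5960.00 = 54.39 in

X̄ = 29.66 in, Ȳ = 54.39 in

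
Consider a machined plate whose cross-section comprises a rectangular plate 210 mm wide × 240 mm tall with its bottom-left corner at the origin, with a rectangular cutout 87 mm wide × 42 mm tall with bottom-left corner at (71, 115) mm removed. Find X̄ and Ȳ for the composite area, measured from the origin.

plate: A = 210 × 240 = 50400.00, centroid at (105.00, 120.00).
hole: A = −(87 × 42) = -3654.00, centroid at (114.50, 136.00).
ΣA = 46746.00 mm²
ΣAX̄ = (50400.00)(105.00) + (-3654.00)(114.50) = 4873617.00 mm³
ΣAȲ = (50400.00)(120.00) + (-3654.00)(136.00) = 5551056.00 mm³
X̄ = 4873617.00 / 46746.00 = 104.26 mm
Ȳ = 5551056.00 / 46746.00 = 118.75 mm

X̄ = 104.26 mm, Ȳ = 118.75 mm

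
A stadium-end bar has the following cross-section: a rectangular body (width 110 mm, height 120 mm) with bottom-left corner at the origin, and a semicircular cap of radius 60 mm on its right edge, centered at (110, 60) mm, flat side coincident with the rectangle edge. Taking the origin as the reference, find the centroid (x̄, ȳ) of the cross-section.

rectangular body: A = 110 × 120 = 13200.00, centroid at (55.00, 60.00).
semicircular end: A = ½π·60² = 5654.87, centroid at (135.46, 60.00).
ΣA = 18854.87 mm², ΣAx̄ = 1492035.35 mm³, ΣAȳ = 1131292.01 mm³.
x̄ = 1492035.35/18854.87 = 79.13 mm; ȳ = 1131292.01/18854.87 = 60.00 mm.

x̄ = 79.13 mm, ȳ = 60.00 mm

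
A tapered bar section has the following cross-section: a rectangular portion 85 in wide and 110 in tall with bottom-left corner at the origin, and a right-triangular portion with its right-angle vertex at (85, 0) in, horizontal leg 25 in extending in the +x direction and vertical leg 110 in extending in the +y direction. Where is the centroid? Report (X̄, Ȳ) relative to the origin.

Part | A | x̄ᵢ | ȳᵢ | A·x̄ᵢ | A·ȳᵢ
rectangular portion | 9350.00 | 42.50 | 55.00 | 397375.00 | 514250.00
triangular portion | 1375.00 | 93.33 | 36.67 | 128333.33 | 50416.67
Σ | 10725.00 |  |  | 525708.33 | 564666.67
X̄ = 525708.33 / 10725.00 = 49.02 in
Ȳ = 564666.67 / 10725.00 = 52.65 in

X̄ = 49.02 in, Ȳ = 52.65 in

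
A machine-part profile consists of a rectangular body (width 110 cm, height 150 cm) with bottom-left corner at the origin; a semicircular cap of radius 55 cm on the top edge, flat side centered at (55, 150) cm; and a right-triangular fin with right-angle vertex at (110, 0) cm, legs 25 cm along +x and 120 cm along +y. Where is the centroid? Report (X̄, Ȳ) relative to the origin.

X̄ = 59.18 cm, Ȳ = 93.23 cm

rectangular body: A = 110 × 150 = 16500.00, centroid at (55.00, 75.00).
semicircular top: A = ½π·55² = 4751.66, centroid at (55.00, 173.34).
triangular fin: A = ½·25·120 = 1500.00, centroid at (118.33, 40.00).
ΣA = 22751.66 cm²
ΣAX̄ = (16500.00)(55.00) + (4751.66)(55.00) + (1500.00)(118.33) = 1346341.24 cm³
ΣAȲ = (16500.00)(75.00) + (4751.66)(173.34) + (1500.00)(40.00) = 2121165.50 cm³
X̄ = 1346341.24 / 22751.66 = 59.18 cm
Ȳ = 2121165.50 / 22751.66 = 93.23 cm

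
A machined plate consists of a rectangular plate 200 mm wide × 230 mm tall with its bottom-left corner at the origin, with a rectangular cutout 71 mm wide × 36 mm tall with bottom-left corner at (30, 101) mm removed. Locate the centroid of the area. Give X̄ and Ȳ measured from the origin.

X̄ = 102.03 mm, Ȳ = 114.76 mm

plate: A = 200 × 230 = 46000.00, centroid at (100.00, 115.00).
hole: A = −(71 × 36) = -2556.00, centroid at (65.50, 119.00).
ΣA = 43444.00 mm²
ΣAX̄ = (46000.00)(100.00) + (-2556.00)(65.50) = 4432582.00 mm³
ΣAȲ = (46000.00)(115.00) + (-2556.00)(119.00) = 4985836.00 mm³
X̄ = 4432582.00 / 43444.00 = 102.03 mm
Ȳ = 4985836.00 / 43444.00 = 114.76 mm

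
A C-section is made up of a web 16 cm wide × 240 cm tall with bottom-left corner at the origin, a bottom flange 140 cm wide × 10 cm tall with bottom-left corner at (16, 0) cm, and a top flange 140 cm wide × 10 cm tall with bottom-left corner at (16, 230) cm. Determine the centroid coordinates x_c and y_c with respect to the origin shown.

x_c = 40.89 cm, y_c = 120.00 cm

web: A = 16 × 240 = 3840.00, centroid at (8.00, 120.00).
bottom flange: A = 140 × 10 = 1400.00, centroid at (86.00, 5.00).
top flange: A = 140 × 10 = 1400.00, centroid at (86.00, 235.00).
ΣA = 6640.00 cm²
ΣAx_c = (3840.00)(8.00) + (1400.00)(86.00) + (1400.00)(86.00) = 271520.00 cm³
ΣAy_c = (3840.00)(120.00) + (1400.00)(5.00) + (1400.00)(235.00) = 796800.00 cm³
x_c = 271520.00 / 6640.00 = 40.89 cm
y_c = 796800.00 / 6640.00 = 120.00 cm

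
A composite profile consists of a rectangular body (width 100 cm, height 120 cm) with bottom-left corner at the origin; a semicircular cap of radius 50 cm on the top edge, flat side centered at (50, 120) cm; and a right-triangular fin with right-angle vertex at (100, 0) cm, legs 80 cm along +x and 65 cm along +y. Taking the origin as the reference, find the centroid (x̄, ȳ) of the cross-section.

rectangular body: A = 100 × 120 = 12000.00, centroid at (50.00, 60.00).
semicircular top: A = ½π·50² = 3926.99, centroid at (50.00, 141.22).
triangular fin: A = ½·80·65 = 2600.00, centroid at (126.67, 21.67).
ΣA = 18526.99 cm²
ΣAx̄ = (12000.00)(50.00) + (3926.99)(50.00) + (2600.00)(126.67) = 1125682.87 cm³
ΣAȳ = (12000.00)(60.00) + (3926.99)(141.22) + (2600.00)(21.67) = 1330905.56 cm³
x̄ = 1125682.87 / 18526.99 = 60.76 cm
ȳ = 1330905.56 / 18526.99 = 71.84 cm

x̄ = 60.76 cm, ȳ = 71.84 cm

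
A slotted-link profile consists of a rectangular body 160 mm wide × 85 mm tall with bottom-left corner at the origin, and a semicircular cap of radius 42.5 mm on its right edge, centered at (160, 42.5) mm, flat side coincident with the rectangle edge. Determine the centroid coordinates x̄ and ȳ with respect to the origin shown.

x̄ = 96.92 mm, ȳ = 42.50 mm

Part | A | x̄ᵢ | ȳᵢ | A·x̄ᵢ | A·ȳᵢ
rectangular body | 13600.00 | 80.00 | 42.50 | 1088000.00 | 578000.00
semicircular end | 2837.25 | 178.04 | 42.50 | 505137.22 | 120583.16
Σ | 16437.25 |  |  | 1593137.22 | 698583.16
x̄ = 1593137.22 / 16437.25 = 96.92 mm
ȳ = 698583.16 / 16437.25 = 42.50 mm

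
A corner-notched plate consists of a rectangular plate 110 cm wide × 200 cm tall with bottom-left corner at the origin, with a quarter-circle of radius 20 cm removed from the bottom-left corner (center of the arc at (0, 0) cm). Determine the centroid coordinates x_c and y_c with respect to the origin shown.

x_c = 55.67 cm, y_c = 101.33 cm

Part | A | x̄ᵢ | ȳᵢ | A·x̄ᵢ | A·ȳᵢ
plate | 22000.00 | 55.00 | 100.00 | 1210000.00 | 2200000.00
removed quarter-circle | -314.16 | 8.49 | 8.49 | -2666.67 | -2666.67
Σ | 21685.84 |  |  | 1207333.33 | 2197333.33
x_c = 1207333.33 / 21685.84 = 55.67 cm
y_c = 2197333.33 / 21685.84 = 101.33 cm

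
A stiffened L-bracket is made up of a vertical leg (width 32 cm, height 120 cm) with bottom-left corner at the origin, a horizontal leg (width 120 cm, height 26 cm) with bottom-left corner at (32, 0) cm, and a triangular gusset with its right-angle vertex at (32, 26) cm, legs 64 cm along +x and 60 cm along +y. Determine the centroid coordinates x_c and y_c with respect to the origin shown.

x_c = 50.77 cm, y_c = 40.46 cm

Part | A | x̄ᵢ | ȳᵢ | A·x̄ᵢ | A·ȳᵢ
vertical leg | 3840.00 | 16.00 | 60.00 | 61440.00 | 230400.00
horizontal leg | 3120.00 | 92.00 | 13.00 | 287040.00 | 40560.00
gusset | 1920.00 | 53.33 | 46.00 | 102400.00 | 88320.00
Σ | 8880.00 |  |  | 450880.00 | 359280.00
x_c = 450880.00 / 8880.00 = 50.77 cm
y_c = 359280.00 / 8880.00 = 40.46 cm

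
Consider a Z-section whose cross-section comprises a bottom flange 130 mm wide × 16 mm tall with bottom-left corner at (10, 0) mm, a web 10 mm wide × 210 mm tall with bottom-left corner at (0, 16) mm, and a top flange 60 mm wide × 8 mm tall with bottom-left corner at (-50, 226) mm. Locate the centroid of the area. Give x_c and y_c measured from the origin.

bottom flange: A = 130 × 16 = 2080.00, centroid at (75.00, 8.00).
web: A = 10 × 210 = 2100.00, centroid at (5.00, 121.00).
top flange: A = 60 × 8 = 480.00, centroid at (-20.00, 230.00).
ΣA = 4660.00 mm²
ΣAx_c = (2080.00)(75.00) + (2100.00)(5.00) + (480.00)(-20.00) = 156900.00 mm³
ΣAy_c = (2080.00)(8.00) + (2100.00)(121.00) + (480.00)(230.00) = 381140.00 mm³
x_c = 156900.00 / 4660.00 = 33.67 mm
y_c = 381140.00 / 4660.00 = 81.79 mm

x_c = 33.67 mm, y_c = 81.79 mm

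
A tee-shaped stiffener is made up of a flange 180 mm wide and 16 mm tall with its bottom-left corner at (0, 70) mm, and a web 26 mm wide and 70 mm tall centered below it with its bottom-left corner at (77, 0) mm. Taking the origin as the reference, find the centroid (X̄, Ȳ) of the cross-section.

Part | A | x̄ᵢ | ȳᵢ | A·x̄ᵢ | A·ȳᵢ
web | 1820.00 | 90.00 | 35.00 | 163800.00 | 63700.00
flange | 2880.00 | 90.00 | 78.00 | 259200.00 | 224640.00
Σ | 4700.00 |  |  | 423000.00 | 288340.00
X̄ = 423000.00 / 4700.00 = 90.00 mm
Ȳ = 288340.00 / 4700.00 = 61.35 mm

X̄ = 90.00 mm, Ȳ = 61.35 mm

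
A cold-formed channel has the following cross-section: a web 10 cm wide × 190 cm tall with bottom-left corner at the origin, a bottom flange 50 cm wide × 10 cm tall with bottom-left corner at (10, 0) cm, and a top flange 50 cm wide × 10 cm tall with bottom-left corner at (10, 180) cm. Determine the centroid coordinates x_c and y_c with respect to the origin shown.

x_c = 15.34 cm, y_c = 95.00 cm

Part | A | x̄ᵢ | ȳᵢ | A·x̄ᵢ | A·ȳᵢ
web | 1900.00 | 5.00 | 95.00 | 9500.00 | 180500.00
bottom flange | 500.00 | 35.00 | 5.00 | 17500.00 | 2500.00
top flange | 500.00 | 35.00 | 185.00 | 17500.00 | 92500.00
Σ | 2900.00 |  |  | 44500.00 | 275500.00
x_c = 44500.00 / 2900.00 = 15.34 cm
y_c = 275500.00 / 2900.00 = 95.00 cm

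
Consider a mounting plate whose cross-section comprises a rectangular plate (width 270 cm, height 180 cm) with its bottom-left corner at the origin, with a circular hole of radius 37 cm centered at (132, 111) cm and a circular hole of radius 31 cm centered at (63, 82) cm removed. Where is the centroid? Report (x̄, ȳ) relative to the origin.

x̄ = 140.58 cm, ȳ = 88.40 cm

plate: A = 270 × 180 = 48600.00, centroid at (135.00, 90.00).
hole 1: A = −π·37² = -4300.84, centroid at (132.00, 111.00).
hole 2: A = −π·31² = -3019.07, centroid at (63.00, 82.00).
ΣA = 41280.09 cm², ΣAx̄ = 5803087.63 cm³, ΣAȳ = 3649042.94 cm³.
x̄ = 5803087.63/41280.09 = 140.58 cm; ȳ = 3649042.94/41280.09 = 88.40 cm.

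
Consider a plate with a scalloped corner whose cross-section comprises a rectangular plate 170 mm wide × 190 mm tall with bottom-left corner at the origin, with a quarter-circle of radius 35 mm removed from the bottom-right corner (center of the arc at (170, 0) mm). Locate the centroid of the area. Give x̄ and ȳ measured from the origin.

plate: A = 170 × 190 = 32300.00, centroid at (85.00, 95.00).
removed quarter-circle: A = −¼π·35² = -962.11, centroid at (155.15, 14.85).
ΣA = 31337.89 mm², ΣAx̄ = 2596232.50 mm³, ΣAȳ = 3054208.33 mm³.
x̄ = 2596232.50/31337.89 = 82.85 mm; ȳ = 3054208.33/31337.89 = 97.46 mm.

x̄ = 82.85 mm, ȳ = 97.46 mm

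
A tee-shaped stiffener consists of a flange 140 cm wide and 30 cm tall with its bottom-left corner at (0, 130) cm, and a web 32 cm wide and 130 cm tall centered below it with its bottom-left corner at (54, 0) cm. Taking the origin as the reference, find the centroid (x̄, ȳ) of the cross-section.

web: A = 32 × 130 = 4160.00, centroid at (70.00, 65.00).
flange: A = 140 × 30 = 4200.00, centroid at (70.00, 145.00).
ΣA = 8360.00 cm²
ΣAx̄ = (4160.00)(70.00) + (4200.00)(70.00) = 585200.00 cm³
ΣAȳ = (4160.00)(65.00) + (4200.00)(145.00) = 879400.00 cm³
x̄ = 585200.00 / 8360.00 = 70.00 cm
ȳ = 879400.00 / 8360.00 = 105.19 cm

x̄ = 70.00 cm, ȳ = 105.19 cm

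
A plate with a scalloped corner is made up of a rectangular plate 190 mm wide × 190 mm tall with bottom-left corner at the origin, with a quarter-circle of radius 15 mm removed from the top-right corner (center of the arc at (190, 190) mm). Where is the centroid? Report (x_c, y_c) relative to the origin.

x_c = 94.56 mm, y_c = 94.56 mm

Part | A | x̄ᵢ | ȳᵢ | A·x̄ᵢ | A·ȳᵢ
plate | 36100.00 | 95.00 | 95.00 | 3429500.00 | 3429500.00
removed quarter-circle | -176.71 | 183.63 | 183.63 | -32450.77 | -32450.77
Σ | 35923.29 |  |  | 3397049.23 | 3397049.23
x_c = 3397049.23 / 35923.29 = 94.56 mm
y_c = 3397049.23 / 35923.29 = 94.56 mm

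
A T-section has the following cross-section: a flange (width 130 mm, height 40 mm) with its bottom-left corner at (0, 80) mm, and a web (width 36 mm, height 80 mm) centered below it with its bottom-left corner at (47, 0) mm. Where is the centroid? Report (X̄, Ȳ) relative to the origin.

X̄ = 65.00 mm, Ȳ = 78.61 mm

web: A = 36 × 80 = 2880.00, centroid at (65.00, 40.00).
flange: A = 130 × 40 = 5200.00, centroid at (65.00, 100.00).
ΣA = 8080.00 mm², ΣAX̄ = 525200.00 mm³, ΣAȲ = 635200.00 mm³.
X̄ = 525200.00/8080.00 = 65.00 mm; Ȳ = 635200.00/8080.00 = 78.61 mm.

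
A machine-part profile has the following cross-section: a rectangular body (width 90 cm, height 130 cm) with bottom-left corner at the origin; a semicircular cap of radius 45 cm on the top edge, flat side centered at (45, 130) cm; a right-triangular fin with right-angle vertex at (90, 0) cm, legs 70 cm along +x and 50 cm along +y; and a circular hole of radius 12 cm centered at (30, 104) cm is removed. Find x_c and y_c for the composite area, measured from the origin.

rectangular body: A = 90 × 130 = 11700.00, centroid at (45.00, 65.00).
semicircular top: A = ½π·45² = 3180.86, centroid at (45.00, 149.10).
triangular fin: A = ½·70·50 = 1750.00, centroid at (113.33, 16.67).
hole: A = −π·12² = -452.39, centroid at (30.00, 104.00).
ΣA = 16178.47 cm², ΣAx_c = 854400.47 cm³, ΣAy_c = 1216880.31 cm³.
x_c = 854400.47/16178.47 = 52.81 cm; y_c = 1216880.31/16178.47 = 75.22 cm.

x_c = 52.81 cm, y_c = 75.22 cm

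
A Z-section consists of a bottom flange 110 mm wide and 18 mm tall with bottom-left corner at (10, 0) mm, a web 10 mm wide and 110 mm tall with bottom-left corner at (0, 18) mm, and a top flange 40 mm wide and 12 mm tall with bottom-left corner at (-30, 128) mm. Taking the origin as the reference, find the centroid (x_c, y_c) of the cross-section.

x_c = 36.35 mm, y_c = 45.63 mm

Part | A | x̄ᵢ | ȳᵢ | A·x̄ᵢ | A·ȳᵢ
bottom flange | 1980.00 | 65.00 | 9.00 | 128700.00 | 17820.00
web | 1100.00 | 5.00 | 73.00 | 5500.00 | 80300.00
top flange | 480.00 | -10.00 | 134.00 | -4800.00 | 64320.00
Σ | 3560.00 |  |  | 129400.00 | 162440.00
x_c = 129400.00 / 3560.00 = 36.35 mm
y_c = 162440.00 / 3560.00 = 45.63 mm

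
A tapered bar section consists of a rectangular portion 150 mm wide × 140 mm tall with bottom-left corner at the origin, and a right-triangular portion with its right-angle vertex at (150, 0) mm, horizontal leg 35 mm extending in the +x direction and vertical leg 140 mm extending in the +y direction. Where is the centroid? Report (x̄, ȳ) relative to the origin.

x̄ = 84.05 mm, ȳ = 67.56 mm

Part | A | x̄ᵢ | ȳᵢ | A·x̄ᵢ | A·ȳᵢ
rectangular portion | 21000.00 | 75.00 | 70.00 | 1575000.00 | 1470000.00
triangular portion | 2450.00 | 161.67 | 46.67 | 396083.33 | 114333.33
Σ | 23450.00 |  |  | 1971083.33 | 1584333.33
x̄ = 1971083.33 / 23450.00 = 84.05 mm
ȳ = 1584333.33 / 23450.00 = 67.56 mm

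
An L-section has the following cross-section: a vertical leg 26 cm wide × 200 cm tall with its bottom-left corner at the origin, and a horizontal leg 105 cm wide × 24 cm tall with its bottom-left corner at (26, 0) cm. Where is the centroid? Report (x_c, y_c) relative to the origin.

vertical leg: A = 26 × 200 = 5200.00, centroid at (13.00, 100.00).
horizontal leg: A = 105 × 24 = 2520.00, centroid at (78.50, 12.00).
ΣA = 7720.00 cm²
ΣAx_c = (5200.00)(13.00) + (2520.00)(78.50) = 265420.00 cm³
ΣAy_c = (5200.00)(100.00) + (2520.00)(12.00) = 550240.00 cm³
x_c = 265420.00 / 7720.00 = 34.38 cm
y_c = 550240.00 / 7720.00 = 71.27 cm

x_c = 34.38 cm, y_c = 71.27 cm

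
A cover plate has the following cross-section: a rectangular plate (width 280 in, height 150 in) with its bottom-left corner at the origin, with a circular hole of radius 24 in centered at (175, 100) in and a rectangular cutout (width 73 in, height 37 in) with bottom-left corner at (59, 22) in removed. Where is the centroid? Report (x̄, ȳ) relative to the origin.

x̄ = 141.52 in, ȳ = 76.28 in

Part | A | x̄ᵢ | ȳᵢ | A·x̄ᵢ | A·ȳᵢ
plate | 42000.00 | 140.00 | 75.00 | 5880000.00 | 3150000.00
hole 1 | -1809.56 | 175.00 | 100.00 | -316672.54 | -180955.74
hole 2 | -2701.00 | 95.50 | 40.50 | -257945.50 | -109390.50
Σ | 37489.44 |  |  | 5305381.96 | 2859653.76
x̄ = 5305381.96 / 37489.44 = 141.52 in
ȳ = 2859653.76 / 37489.44 = 76.28 in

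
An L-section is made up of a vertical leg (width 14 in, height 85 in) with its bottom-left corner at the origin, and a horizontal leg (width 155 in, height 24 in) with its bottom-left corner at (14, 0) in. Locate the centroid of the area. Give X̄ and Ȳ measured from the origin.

X̄ = 71.02 in, Ȳ = 19.39 in

Part | A | x̄ᵢ | ȳᵢ | A·x̄ᵢ | A·ȳᵢ
vertical leg | 1190.00 | 7.00 | 42.50 | 8330.00 | 50575.00
horizontal leg | 3720.00 | 91.50 | 12.00 | 340380.00 | 44640.00
Σ | 4910.00 |  |  | 348710.00 | 95215.00
X̄ = 348710.00 / 4910.00 = 71.02 in
Ȳ = 95215.00 / 4910.00 = 19.39 in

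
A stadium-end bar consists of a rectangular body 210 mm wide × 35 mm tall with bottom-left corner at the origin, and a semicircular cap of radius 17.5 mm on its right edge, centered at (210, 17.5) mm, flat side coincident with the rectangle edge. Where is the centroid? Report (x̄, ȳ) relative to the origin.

rectangular body: A = 210 × 35 = 7350.00, centroid at (105.00, 17.50).
semicircular end: A = ½π·17.5² = 481.06, centroid at (217.43, 17.50).
ΣA = 7831.06 mm², ΣAx̄ = 876344.76 mm³, ΣAȳ = 137043.49 mm³.
x̄ = 876344.76/7831.06 = 111.91 mm; ȳ = 137043.49/7831.06 = 17.50 mm.

x̄ = 111.91 mm, ȳ = 17.50 mm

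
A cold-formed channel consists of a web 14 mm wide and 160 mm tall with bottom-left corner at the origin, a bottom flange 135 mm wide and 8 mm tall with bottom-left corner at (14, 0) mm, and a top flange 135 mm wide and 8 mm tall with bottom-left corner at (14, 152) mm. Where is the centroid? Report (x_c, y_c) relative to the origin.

web: A = 14 × 160 = 2240.00, centroid at (7.00, 80.00).
bottom flange: A = 135 × 8 = 1080.00, centroid at (81.50, 4.00).
top flange: A = 135 × 8 = 1080.00, centroid at (81.50, 156.00).
ΣA = 4400.00 mm², ΣAx_c = 191720.00 mm³, ΣAy_c = 352000.00 mm³.
x_c = 191720.00/4400.00 = 43.57 mm; y_c = 352000.00/4400.00 = 80.00 mm.

x_c = 43.57 mm, y_c = 80.00 mm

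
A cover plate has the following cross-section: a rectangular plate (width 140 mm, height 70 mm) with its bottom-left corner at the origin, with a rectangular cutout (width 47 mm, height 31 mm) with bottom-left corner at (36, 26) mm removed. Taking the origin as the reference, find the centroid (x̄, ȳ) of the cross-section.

x̄ = 71.83 mm, ȳ = 33.86 mm

Part | A | x̄ᵢ | ȳᵢ | A·x̄ᵢ | A·ȳᵢ
plate | 9800.00 | 70.00 | 35.00 | 686000.00 | 343000.00
hole | -1457.00 | 59.50 | 41.50 | -86691.50 | -60465.50
Σ | 8343.00 |  |  | 599308.50 | 282534.50
x̄ = 599308.50 / 8343.00 = 71.83 mm
ȳ = 282534.50 / 8343.00 = 33.86 mm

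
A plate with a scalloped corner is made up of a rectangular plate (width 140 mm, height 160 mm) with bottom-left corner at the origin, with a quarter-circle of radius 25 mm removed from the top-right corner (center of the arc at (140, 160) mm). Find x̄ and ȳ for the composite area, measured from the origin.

x̄ = 68.67 mm, ȳ = 78.45 mm

Part | A | x̄ᵢ | ȳᵢ | A·x̄ᵢ | A·ȳᵢ
plate | 22400.00 | 70.00 | 80.00 | 1568000.00 | 1792000.00
removed quarter-circle | -490.87 | 129.39 | 149.39 | -63514.01 | -73331.48
Σ | 21909.13 |  |  | 1504485.99 | 1718668.52
x̄ = 1504485.99 / 21909.13 = 68.67 mm
ȳ = 1718668.52 / 21909.13 = 78.45 mm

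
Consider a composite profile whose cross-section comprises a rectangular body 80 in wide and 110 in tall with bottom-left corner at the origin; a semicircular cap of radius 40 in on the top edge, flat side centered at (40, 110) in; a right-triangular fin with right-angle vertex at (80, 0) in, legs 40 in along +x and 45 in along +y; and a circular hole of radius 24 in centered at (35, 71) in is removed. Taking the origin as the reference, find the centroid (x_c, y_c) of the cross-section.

x_c = 45.48 in, y_c = 66.14 in

Part | A | x̄ᵢ | ȳᵢ | A·x̄ᵢ | A·ȳᵢ
rectangular body | 8800.00 | 40.00 | 55.00 | 352000.00 | 484000.00
semicircular top | 2513.27 | 40.00 | 126.98 | 100530.96 | 319126.82
triangular fin | 900.00 | 93.33 | 15.00 | 84000.00 | 13500.00
hole | -1809.56 | 35.00 | 71.00 | -63334.51 | -128478.57
Σ | 10403.72 |  |  | 473196.46 | 688148.25
x_c = 473196.46 / 10403.72 = 45.48 in
y_c = 688148.25 / 10403.72 = 66.14 in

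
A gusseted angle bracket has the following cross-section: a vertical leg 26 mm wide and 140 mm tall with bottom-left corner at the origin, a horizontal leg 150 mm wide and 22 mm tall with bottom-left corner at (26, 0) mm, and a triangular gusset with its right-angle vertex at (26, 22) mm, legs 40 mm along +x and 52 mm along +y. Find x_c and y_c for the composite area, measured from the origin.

Part | A | x̄ᵢ | ȳᵢ | A·x̄ᵢ | A·ȳᵢ
vertical leg | 3640.00 | 13.00 | 70.00 | 47320.00 | 254800.00
horizontal leg | 3300.00 | 101.00 | 11.00 | 333300.00 | 36300.00
gusset | 1040.00 | 39.33 | 39.33 | 40906.67 | 40906.67
Σ | 7980.00 |  |  | 421526.67 | 332006.67
x_c = 421526.67 / 7980.00 = 52.82 mm
y_c = 332006.67 / 7980.00 = 41.60 mm

x_c = 52.82 mm, y_c = 41.60 mm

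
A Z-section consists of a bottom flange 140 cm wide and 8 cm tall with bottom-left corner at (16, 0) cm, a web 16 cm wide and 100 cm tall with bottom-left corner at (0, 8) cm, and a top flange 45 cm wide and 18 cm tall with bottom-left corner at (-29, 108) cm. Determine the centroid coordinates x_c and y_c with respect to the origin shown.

bottom flange: A = 140 × 8 = 1120.00, centroid at (86.00, 4.00).
web: A = 16 × 100 = 1600.00, centroid at (8.00, 58.00).
top flange: A = 45 × 18 = 810.00, centroid at (-6.50, 117.00).
ΣA = 3530.00 cm²
ΣAx_c = (1120.00)(86.00) + (1600.00)(8.00) + (810.00)(-6.50) = 103855.00 cm³
ΣAy_c = (1120.00)(4.00) + (1600.00)(58.00) + (810.00)(117.00) = 192050.00 cm³
x_c = 103855.00 / 3530.00 = 29.42 cm
y_c = 192050.00 / 3530.00 = 54.41 cm

x_c = 29.42 cm, y_c = 54.41 cm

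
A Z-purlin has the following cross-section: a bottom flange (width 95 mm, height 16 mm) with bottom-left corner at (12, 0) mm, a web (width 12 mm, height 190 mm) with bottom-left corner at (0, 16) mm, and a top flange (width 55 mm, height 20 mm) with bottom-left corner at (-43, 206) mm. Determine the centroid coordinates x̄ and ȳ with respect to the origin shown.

Part | A | x̄ᵢ | ȳᵢ | A·x̄ᵢ | A·ȳᵢ
bottom flange | 1520.00 | 59.50 | 8.00 | 90440.00 | 12160.00
web | 2280.00 | 6.00 | 111.00 | 13680.00 | 253080.00
top flange | 1100.00 | -15.50 | 216.00 | -17050.00 | 237600.00
Σ | 4900.00 |  |  | 87070.00 | 502840.00
x̄ = 87070.00 / 4900.00 = 17.77 mm
ȳ = 502840.00 / 4900.00 = 102.62 mm

x̄ = 17.77 mm, ȳ = 102.62 mm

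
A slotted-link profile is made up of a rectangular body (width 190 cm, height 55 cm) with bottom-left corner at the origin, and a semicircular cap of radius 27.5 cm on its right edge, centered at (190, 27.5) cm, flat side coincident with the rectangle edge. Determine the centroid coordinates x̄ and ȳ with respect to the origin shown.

x̄ = 105.89 cm, ȳ = 27.50 cm

rectangular body: A = 190 × 55 = 10450.00, centroid at (95.00, 27.50).
semicircular end: A = ½π·27.5² = 1187.91, centroid at (201.67, 27.50).
ΣA = 11637.91 cm²
ΣAx̄ = (10450.00)(95.00) + (1187.91)(201.67) = 1232318.38 cm³
ΣAȳ = (10450.00)(27.50) + (1187.91)(27.50) = 320042.65 cm³
x̄ = 1232318.38 / 11637.91 = 105.89 cm
ȳ = 320042.65 / 11637.91 = 27.50 cm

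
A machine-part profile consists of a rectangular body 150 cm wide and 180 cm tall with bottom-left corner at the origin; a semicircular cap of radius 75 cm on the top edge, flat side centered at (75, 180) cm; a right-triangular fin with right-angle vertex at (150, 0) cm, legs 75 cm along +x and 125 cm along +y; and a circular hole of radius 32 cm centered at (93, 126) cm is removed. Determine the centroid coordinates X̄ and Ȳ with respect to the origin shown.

X̄ = 86.01 cm, Ȳ = 109.68 cm

rectangular body: A = 150 × 180 = 27000.00, centroid at (75.00, 90.00).
semicircular top: A = ½π·75² = 8835.73, centroid at (75.00, 211.83).
triangular fin: A = ½·75·125 = 4687.50, centroid at (175.00, 41.67).
hole: A = −π·32² = -3216.99, centroid at (93.00, 126.00).
ΣA = 37306.24 cm², ΣAX̄ = 3208812.05 cm³, ΣAȲ = 4091652.93 cm³.
X̄ = 3208812.05/37306.24 = 86.01 cm; Ȳ = 4091652.93/37306.24 = 109.68 cm.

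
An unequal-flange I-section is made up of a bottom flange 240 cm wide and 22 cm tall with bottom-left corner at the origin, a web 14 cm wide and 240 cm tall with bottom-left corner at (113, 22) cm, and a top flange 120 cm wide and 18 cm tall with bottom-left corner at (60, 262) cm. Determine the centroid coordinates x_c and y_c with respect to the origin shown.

x_c = 120.00 cm, y_c = 103.76 cm

bottom flange: A = 240 × 22 = 5280.00, centroid at (120.00, 11.00).
web: A = 14 × 240 = 3360.00, centroid at (120.00, 142.00).
top flange: A = 120 × 18 = 2160.00, centroid at (120.00, 271.00).
ΣA = 10800.00 cm², ΣAx_c = 1296000.00 cm³, ΣAy_c = 1120560.00 cm³.
x_c = 1296000.00/10800.00 = 120.00 cm; y_c = 1120560.00/10800.00 = 103.76 cm.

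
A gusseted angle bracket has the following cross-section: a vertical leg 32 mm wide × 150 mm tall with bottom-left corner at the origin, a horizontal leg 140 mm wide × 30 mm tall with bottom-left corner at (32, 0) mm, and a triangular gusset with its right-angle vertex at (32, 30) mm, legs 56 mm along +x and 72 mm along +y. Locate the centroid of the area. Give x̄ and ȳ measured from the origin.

Part | A | x̄ᵢ | ȳᵢ | A·x̄ᵢ | A·ȳᵢ
vertical leg | 4800.00 | 16.00 | 75.00 | 76800.00 | 360000.00
horizontal leg | 4200.00 | 102.00 | 15.00 | 428400.00 | 63000.00
gusset | 2016.00 | 50.67 | 54.00 | 102144.00 | 108864.00
Σ | 11016.00 |  |  | 607344.00 | 531864.00
x̄ = 607344.00 / 11016.00 = 55.13 mm
ȳ = 531864.00 / 11016.00 = 48.28 mm

x̄ = 55.13 mm, ȳ = 48.28 mm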